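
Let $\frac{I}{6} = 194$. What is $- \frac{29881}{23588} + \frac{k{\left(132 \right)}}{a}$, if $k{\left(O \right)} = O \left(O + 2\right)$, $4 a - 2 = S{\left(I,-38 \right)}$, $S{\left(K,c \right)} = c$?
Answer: $- \frac{139164491}{70764} \approx -1966.6$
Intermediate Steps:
$I = 1164$ ($I = 6 \cdot 194 = 1164$)
$a = -9$ ($a = \frac{1}{2} + \frac{1}{4} \left(-38\right) = \frac{1}{2} - \frac{19}{2} = -9$)
$k{\left(O \right)} = O \left(2 + O\right)$
$- \frac{29881}{23588} + \frac{k{\left(132 \right)}}{a} = - \frac{29881}{23588} + \frac{132 \left(2 + 132\right)}{-9} = \left(-29881\right) \frac{1}{23588} + 132 \cdot 134 \left(- \frac{1}{9}\right) = - \frac{29881}{23588} + 17688 \left(- \frac{1}{9}\right) = - \frac{29881}{23588} - \frac{5896}{3} = - \frac{139164491}{70764}$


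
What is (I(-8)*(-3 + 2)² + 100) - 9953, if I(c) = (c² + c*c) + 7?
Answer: -9718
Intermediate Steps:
I(c) = 7 + 2*c² (I(c) = (c² + c²) + 7 = 2*c² + 7 = 7 + 2*c²)
(I(-8)*(-3 + 2)² + 100) - 9953 = ((7 + 2*(-8)²)*(-3 + 2)² + 100) - 9953 = ((7 + 2*64)*(-1)² + 100) - 9953 = ((7 + 128)*1 + 100) - 9953 = (135*1 + 100) - 9953 = (135 + 100) - 9953 = 235 - 9953 = -9718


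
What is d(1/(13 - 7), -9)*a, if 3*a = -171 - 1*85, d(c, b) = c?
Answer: -128/9 ≈ -14.222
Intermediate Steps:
a = -256/3 (a = (-171 - 1*85)/3 = (-171 - 85)/3 = (1/3)*(-256) = -256/3 ≈ -85.333)
d(1/(13 - 7), -9)*a = -256/3/(13 - 7) = -256/3/6 = (1/6)*(-256/3) = -128/9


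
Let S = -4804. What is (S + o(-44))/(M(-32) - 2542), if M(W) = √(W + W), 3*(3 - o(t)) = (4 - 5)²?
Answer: 9153742/4846371 + 28808*I/4846371 ≈ 1.8888 + 0.0059442*I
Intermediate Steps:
o(t) = 8/3 (o(t) = 3 - (4 - 5)²/3 = 3 - ⅓*(-1)² = 3 - ⅓*1 = 3 - ⅓ = 8/3)
M(W) = √2*√W (M(W) = √(2*W) = √2*√W)
(S + o(-44))/(M(-32) - 2542) = (-4804 + 8/3)/(√2*√(-32) - 2542) = -14404/(3*(√2*(4*I*√2) - 2542)) = -14404/(3*(8*I - 2542)) = -14404*(-2542 - 8*I)/6461828/3 = -3601*(-2542 - 8*I)/4846371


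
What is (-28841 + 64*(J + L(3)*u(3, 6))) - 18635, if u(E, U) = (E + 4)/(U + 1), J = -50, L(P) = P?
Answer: -50484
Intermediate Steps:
u(E, U) = (4 + E)/(1 + U)
(-28841 + 64*(J + L(3)*u(3, 6))) - 18635 = (-28841 + 64*(-50 + 3*((4 + 3)/(1 + 6)))) - 18635 = (-28841 + 64*(-50 + 3*(7/7))) - 18635 = (-28841 + 64*(-50 + 3*((⅐)*7))) - 18635 = (-28841 + 64*(-50 + 3*1)) - 18635 = (-28841 + 64*(-50 + 3)) - 18635 = (-28841 + 64*(-47)) - 18635 = (-28841 - 3008) - 18635 = -31849 - 18635 = -50484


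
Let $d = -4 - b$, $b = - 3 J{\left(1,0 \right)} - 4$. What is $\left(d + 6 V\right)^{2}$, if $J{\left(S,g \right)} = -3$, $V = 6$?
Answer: $729$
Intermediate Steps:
$b = 5$ ($b = \left(-3\right) \left(-3\right) - 4 = 9 - 4 = 5$)
$d = -9$ ($d = -4 - 5 = -9$)
$\left(d + 6 V\right)^{2} = \left(-9 + 6 \cdot 6\right)^{2} = \left(-9 + 36\right)^{2} = 27^{2} = 729$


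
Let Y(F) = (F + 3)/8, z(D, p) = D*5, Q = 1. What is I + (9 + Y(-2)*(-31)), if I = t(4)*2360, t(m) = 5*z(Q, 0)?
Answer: 472041/8 ≈ 59005.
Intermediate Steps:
z(D, p) = 5*D
Y(F) = 3/8 + F/8 (Y(F) = (3 + F)*(⅛) = 3/8 + F/8)
t(m) = 25 (t(m) = 5*(5*1) = 5*5 = 25)
I = 59000 (I = 25*2360 = 59000)
I + (9 + Y(-2)*(-31)) = 59000 + (9 + (3/8 + (⅛)*(-2))*(-31)) = 59000 + (9 + (3/8 - ¼)*(-31)) = 59000 + (9 + (⅛)*(-31)) = 59000 + (9 - 31/8) = 59000 + 41/8 = 472041/8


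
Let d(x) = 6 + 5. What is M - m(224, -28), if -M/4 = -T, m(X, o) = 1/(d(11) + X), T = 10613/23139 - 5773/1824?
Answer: -8951011703/826525080 ≈ -10.830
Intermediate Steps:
d(x) = 11
T = -38074445/14068512 (T = 10613*(1/23139) - 5773*1/1824 = 10613/23139 - 5773/1824 = -38074445/14068512 ≈ -2.7064)
m(X, o) = 1/(11 + X)
M = -38074445/3517128 (M = -(-4)*(-38074445)/14068512 = -4*38074445/14068512 = -38074445/3517128 ≈ -10.825)
M - m(224, -28) = -38074445/3517128 - 1/(11 + 224) = -38074445/3517128 - 1/235 = -8951011703/826525080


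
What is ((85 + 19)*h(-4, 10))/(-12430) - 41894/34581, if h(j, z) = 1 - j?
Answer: -53872454/42984183 ≈ -1.2533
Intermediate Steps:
((85 + 19)*h(-4, 10))/(-12430) - 41894/34581 = ((85 + 19)*(1 - 1*(-4)))/(-12430) - 41894/34581 = (104*(1 + 4))*(-1/12430) - 41894*1/34581 = (104*5)*(-1/12430) - 41894/34581 = 520*(-1/12430) - 41894/34581 = -52/1243 - 41894/34581 = -53872454/42984183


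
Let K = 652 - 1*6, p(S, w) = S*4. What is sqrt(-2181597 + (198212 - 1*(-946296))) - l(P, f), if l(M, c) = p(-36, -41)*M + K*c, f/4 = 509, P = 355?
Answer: -1264136 + I*sqrt(1037089) ≈ -1.2641e+6 + 1018.4*I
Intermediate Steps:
f = 2036 (f = 4*509 = 2036)
p(S, w) = 4*S
K = 646 (K = 652 - 6 = 646)
l(M, c) = -144*M + 646*c (l(M, c) = (4*(-36))*M + 646*c = -144*M + 646*c)
sqrt(-2181597 + (198212 - 1*(-946296))) - l(P, f) = sqrt(-2181597 + (198212 - 1*(-946296))) - (-144*355 + 646*2036) = sqrt(-2181597 + (198212 + 946296)) - (-51120 + 1315256) = sqrt(-2181597 + 1144508) - 1*1264136 = sqrt(-1037089) - 1264136 = I*sqrt(1037089) - 1264136 = -1264136 + I*sqrt(1037089)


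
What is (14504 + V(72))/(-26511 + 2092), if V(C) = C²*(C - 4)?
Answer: -367016/24419 ≈ -15.030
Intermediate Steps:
V(C) = C²*(-4 + C)
(14504 + V(72))/(-26511 + 2092) = (14504 + 72²*(-4 + 72))/(-26511 + 2092) = (14504 + 5184*68)/(-24419) = (14504 + 352512)*(-1/24419) = 367016*(-1/24419) = -367016/24419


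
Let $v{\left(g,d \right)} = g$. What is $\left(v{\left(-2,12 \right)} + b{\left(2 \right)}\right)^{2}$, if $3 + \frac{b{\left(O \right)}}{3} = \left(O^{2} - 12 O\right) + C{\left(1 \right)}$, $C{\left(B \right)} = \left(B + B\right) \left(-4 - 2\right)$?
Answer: $11449$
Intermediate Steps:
$C{\left(B \right)} = - 12 B$ ($C{\left(B \right)} = 2 B \left(-6\right) = - 12 B$)
$b{\left(O \right)} = -45 - 36 O + 3 O^{2}$ ($b{\left(O \right)} = -9 + 3 \left(\left(O^{2} - 12 O\right) - 12\right) = -9 + 3 \left(-12 + O^{2} - 12 O\right) = -9 - \left(36 - 3 O^{2} + 36 O\right) = -45 - 36 O + 3 O^{2}$)
$\left(v{\left(-2,12 \right)} + b{\left(2 \right)}\right)^{2} = \left(-2 - \left(117 - 12\right)\right)^{2} = \left(-2 - 105\right)^{2} = \left(-107\right)^{2} = 11449$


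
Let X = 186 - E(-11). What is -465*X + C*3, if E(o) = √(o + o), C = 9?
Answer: -86463 + 465*I*√22 ≈ -86463.0 + 2181.0*I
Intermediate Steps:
E(o) = √2*√o (E(o) = √(2*o) = √2*√o)
X = 186 - I*√22 (X = 186 - √2*√(-11) = 186 - √2*I*√11 = 186 - I*√22 ≈ 186.0 - 4.6904*I)
-465*X + C*3 = -465*(186 - I*√22) + 9*3 = (-86490 + 465*I*√22) + 27 = -86463 + 465*I*√22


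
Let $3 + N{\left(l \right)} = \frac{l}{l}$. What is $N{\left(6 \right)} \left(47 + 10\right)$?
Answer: $-114$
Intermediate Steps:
$N{\left(l \right)} = -2$ ($N{\left(l \right)} = -3 + \frac{l}{l} = -3 + 1 = -2$)
$N{\left(6 \right)} \left(47 + 10\right) = - 2 \left(47 + 10\right) = \left(-2\right) 57 = -114$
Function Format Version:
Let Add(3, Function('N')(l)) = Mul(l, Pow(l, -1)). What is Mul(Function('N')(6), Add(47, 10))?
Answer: -114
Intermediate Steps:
Function('N')(l) = -2 (Function('N')(l) = Add(-3, Mul(l, Pow(l, -1))) = Add(-3, 1) = -2)
Mul(Function('N')(6), Add(47, 10)) = Mul(-2, Add(47, 10)) = Mul(-2, 57) = -114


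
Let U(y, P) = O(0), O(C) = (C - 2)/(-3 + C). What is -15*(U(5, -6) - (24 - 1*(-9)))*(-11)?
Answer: -5335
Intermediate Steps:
O(C) = (-2 + C)/(-3 + C)
U(y, P) = 2/3 (U(y, P) = (-2 + 0)/(-3 + 0) = -2/(-3) = -1/3*(-2) = 2/3)
-15*(U(5, -6) - (24 - 1*(-9)))*(-11) = -15*(2/3 - (24 - 1*(-9)))*(-11) = -15*(2/3 - (24 + 9))*(-11) = -15*(2/3 - 1*33)*(-11) = -15*(2/3 - 33)*(-11) = -15*(-97/3)*(-11) = 485*(-11) = -5335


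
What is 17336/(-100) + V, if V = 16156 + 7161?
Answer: 578591/25 ≈ 23144.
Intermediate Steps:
V = 23317
17336/(-100) + V = 17336/(-100) + 23317 = 17336*(-1/100) + 23317 = -4334/25 + 23317 = 578591/25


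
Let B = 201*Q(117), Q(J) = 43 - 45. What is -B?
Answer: 402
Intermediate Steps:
Q(J) = -2
B = -402 (B = 201*(-2) = -402)
-B = -1*(-402) = 402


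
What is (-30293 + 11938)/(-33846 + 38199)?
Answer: -18355/4353 ≈ -4.2166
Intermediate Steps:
(-30293 + 11938)/(-33846 + 38199) = -18355/4353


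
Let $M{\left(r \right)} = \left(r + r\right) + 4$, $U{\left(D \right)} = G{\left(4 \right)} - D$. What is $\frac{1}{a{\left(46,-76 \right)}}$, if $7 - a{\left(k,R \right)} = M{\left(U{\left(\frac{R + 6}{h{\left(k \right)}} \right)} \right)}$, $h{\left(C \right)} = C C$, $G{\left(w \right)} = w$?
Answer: $- \frac{529}{2680} \approx -0.19739$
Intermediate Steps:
$h{\left(C \right)} = C^{2}$
$U{\left(D \right)} = 4 - D$
$M{\left(r \right)} = 4 + 2 r$ ($M{\left(r \right)} = 2 r + 4 = 4 + 2 r$)
$a{\left(k,R \right)} = -5 + \frac{2 \left(6 + R\right)}{k^{2}}$ ($a{\left(k,R \right)} = 7 - \left(4 + 2 \left(4 - \frac{R + 6}{k^{2}}\right)\right) = 7 - \left(4 + 2 \left(4 - \frac{6 + R}{k^{2}}\right)\right) = 7 - \left(4 + \left(8 - \frac{2 \left(6 + R\right)}{k^{2}}\right)\right) = 7 - \left(12 - \frac{2 \left(6 + R\right)}{k^{2}}\right) = -5 + \frac{2 \left(6 + R\right)}{k^{2}}$)
$\frac{1}{a{\left(46,-76 \right)}} = \frac{1}{\frac{1}{2116} \left(12 - 5 \cdot 46^{2} + 2 \left(-76\right)\right)} = \frac{1}{\frac{1}{2116} \left(12 - 10580 - 152\right)} = \frac{1}{\frac{1}{2116} \left(-10720\right)} = \frac{1}{- \frac{2680}{529}} = - \frac{529}{2680}$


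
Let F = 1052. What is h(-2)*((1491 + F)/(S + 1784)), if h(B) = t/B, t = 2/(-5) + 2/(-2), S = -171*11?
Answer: -17801/970 ≈ -18.352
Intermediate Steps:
S = -1881
t = -7/5 (t = 2*(-⅕) + 2*(-½) = -⅖ - 1 = -7/5 ≈ -1.4000)
h(B) = -7/(5*B)
h(-2)*((1491 + F)/(S + 1784)) = (-7/5/(-2))*((1491 + 1052)/(-1881 + 1784)) = (-7/5*(-½))*(2543/(-97)) = 7*(2543*(-1/97))/10 = (7/10)*(-2543/97) = -17801/970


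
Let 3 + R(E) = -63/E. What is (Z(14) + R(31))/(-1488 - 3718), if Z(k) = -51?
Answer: 1737/161386 ≈ 0.010763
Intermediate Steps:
R(E) = -3 - 63/E
(Z(14) + R(31))/(-1488 - 3718) = (-51 + (-3 - 63/31))/(-1488 - 3718) = (-51 + (-3 - 63*1/31))/(-5206) = (-51 + (-3 - 63/31))*(-1/5206) = (-51 - 156/31)*(-1/5206) = -1737/31*(-1/5206) = 1737/161386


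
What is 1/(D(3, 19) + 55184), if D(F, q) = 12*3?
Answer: 1/55220 ≈ 1.8109e-5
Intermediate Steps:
D(F, q) = 36
1/(D(3, 19) + 55184) = 1/(36 + 55184) = 1/55220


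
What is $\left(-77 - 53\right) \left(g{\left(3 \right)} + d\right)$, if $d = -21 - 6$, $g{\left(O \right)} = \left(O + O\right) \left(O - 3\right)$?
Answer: $3510$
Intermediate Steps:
$g{\left(O \right)} = 2 O \left(-3 + O\right)$
$d = -27$ ($d = -21 - 6 = -27$)
$\left(-77 - 53\right) \left(g{\left(3 \right)} + d\right) = \left(-77 - 53\right) \left(2 \cdot 3 \left(-3 + 3\right) - 27\right) = - 130 \left(2 \cdot 3 \cdot 0 - 27\right) = - 130 \left(0 - 27\right) = \left(-130\right) \left(-27\right) = 3510$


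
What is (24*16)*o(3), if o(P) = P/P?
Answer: 384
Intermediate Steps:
o(P) = 1
(24*16)*o(3) = (24*16)*1 = 384*1 = 384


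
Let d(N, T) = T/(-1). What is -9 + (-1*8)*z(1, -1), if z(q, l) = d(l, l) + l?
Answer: -9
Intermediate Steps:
d(N, T) = -T (d(N, T) = T*(-1) = -T)
z(q, l) = 0 (z(q, l) = -l + l = 0)
-9 + (-1*8)*z(1, -1) = -9 - 1*8*0 = -9 - 8*0 = -9 + 0 = -9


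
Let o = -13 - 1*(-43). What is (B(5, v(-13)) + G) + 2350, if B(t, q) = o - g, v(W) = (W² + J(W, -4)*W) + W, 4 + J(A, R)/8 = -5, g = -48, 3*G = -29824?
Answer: -22540/3 ≈ -7513.3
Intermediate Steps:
G = -29824/3 (G = (⅓)*(-29824) = -29824/3 ≈ -9941.3)
J(A, R) = -72 (J(A, R) = -32 + 8*(-5) = -32 - 40 = -72)
o = 30 (o = -13 + 43 = 30)
v(W) = W² - 71*W (v(W) = (W² - 72*W) + W = W² - 71*W)
B(t, q) = 78 (B(t, q) = 30 - 1*(-48) = 30 + 48 = 78)
(B(5, v(-13)) + G) + 2350 = (78 - 29824/3) + 2350 = -29590/3 + 2350 = -22540/3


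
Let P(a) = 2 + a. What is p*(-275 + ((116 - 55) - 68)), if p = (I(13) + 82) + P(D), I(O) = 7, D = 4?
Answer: -26790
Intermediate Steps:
p = 95 (p = (7 + 82) + (2 + 4) = 89 + 6 = 95)
p*(-275 + ((116 - 55) - 68)) = 95*(-275 + ((116 - 55) - 68)) = 95*(-275 + (61 - 68)) = 95*(-275 - 7) = 95*(-282) = -26790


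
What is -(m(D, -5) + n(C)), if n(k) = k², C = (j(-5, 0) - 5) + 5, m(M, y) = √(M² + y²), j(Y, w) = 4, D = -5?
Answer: -16 - 5*√2 ≈ -23.071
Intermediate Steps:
C = 4 (C = (4 - 5) + 5 = -1 + 5 = 4)
-(m(D, -5) + n(C)) = -(√((-5)² + (-5)²) + 4²) = -(√(25 + 25) + 16) = -(√50 + 16) = -(5*√2 + 16) = -(16 + 5*√2) = -16 - 5*√2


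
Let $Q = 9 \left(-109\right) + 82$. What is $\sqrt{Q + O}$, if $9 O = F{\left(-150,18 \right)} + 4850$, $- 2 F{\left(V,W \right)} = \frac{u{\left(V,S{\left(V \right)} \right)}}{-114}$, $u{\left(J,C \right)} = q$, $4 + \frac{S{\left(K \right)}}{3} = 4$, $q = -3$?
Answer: $\frac{i \sqrt{4680023}}{114} \approx 18.977 i$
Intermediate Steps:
$S{\left(K \right)} = 0$ ($S{\left(K \right)} = -12 + 3 \cdot 4 = -12 + 12 = 0$)
$Q = -899$ ($Q = -981 + 82 = -899$)
$u{\left(J,C \right)} = -3$
$F{\left(V,W \right)} = - \frac{1}{76}$ ($F{\left(V,W \right)} = - \frac{\left(-3\right) \frac{1}{-114}}{2} = - \frac{\left(-3\right) \left(- \frac{1}{114}\right)}{2} = \left(- \frac{1}{2}\right) \frac{1}{38} = - \frac{1}{76}$)
$O = \frac{368599}{684}$ ($O = \frac{- \frac{1}{76} + 4850}{9} = \frac{1}{9} \cdot \frac{368599}{76} = \frac{368599}{684} \approx 538.89$)
$\sqrt{Q + O} = \sqrt{-899 + \frac{368599}{684}} = \sqrt{- \frac{246317}{684}} = \frac{i \sqrt{4680023}}{114}$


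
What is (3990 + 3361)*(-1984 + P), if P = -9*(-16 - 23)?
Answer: -12004183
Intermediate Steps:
P = 351 (P = -9*(-39) = 351)
(3990 + 3361)*(-1984 + P) = (3990 + 3361)*(-1984 + 351) = 7351*(-1633) = -12004183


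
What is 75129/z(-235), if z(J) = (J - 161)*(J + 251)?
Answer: -25043/2112 ≈ -11.857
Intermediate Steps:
z(J) = (-161 + J)*(251 + J)
75129/z(-235) = 75129/(-40411 + (-235)² + 90*(-235)) = 75129/(-40411 + 55225 - 21150) = 75129/(-6336) = 75129*(-1/6336) = -25043/2112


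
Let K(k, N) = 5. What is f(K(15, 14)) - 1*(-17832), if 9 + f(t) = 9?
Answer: 17832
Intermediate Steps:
f(t) = 0 (f(t) = -9 + 9 = 0)
f(K(15, 14)) - 1*(-17832) = 0 - 1*(-17832) = 0 + 17832 = 17832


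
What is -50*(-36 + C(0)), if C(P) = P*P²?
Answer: 1800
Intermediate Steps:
C(P) = P³
-50*(-36 + C(0)) = -50*(-36 + 0³) = -50*(-36 + 0) = -50*(-36) = 1800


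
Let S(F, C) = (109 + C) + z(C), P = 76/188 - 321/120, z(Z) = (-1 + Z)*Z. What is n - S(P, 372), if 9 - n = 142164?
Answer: -280648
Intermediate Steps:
n = -142155 (n = 9 - 1*142164 = 9 - 142164 = -142155)
z(Z) = Z*(-1 + Z)
P = -4269/1880 (P = 76*(1/188) - 321*1/120 = 19/47 - 107/40 = -4269/1880 ≈ -2.2707)
S(F, C) = 109 + C + C*(-1 + C) (S(F, C) = (109 + C) + C*(-1 + C) = 109 + C + C*(-1 + C))
n - S(P, 372) = -142155 - (109 + 372**2) = -142155 - (109 + 138384) = -142155 - 1*138493 = -142155 - 138493 = -280648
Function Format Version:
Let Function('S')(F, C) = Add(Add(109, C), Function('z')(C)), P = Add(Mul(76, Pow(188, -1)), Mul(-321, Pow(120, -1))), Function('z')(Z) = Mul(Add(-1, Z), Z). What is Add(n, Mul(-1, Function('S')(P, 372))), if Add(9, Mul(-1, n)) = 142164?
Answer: -280648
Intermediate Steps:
n = -142155 (n = Add(9, Mul(-1, 142164)) = Add(9, -142164) = -142155)
Function('z')(Z) = Mul(Z, Add(-1, Z))
P = Rational(-4269, 1880) (P = Add(Mul(76, Rational(1, 188)), Mul(-321, Rational(1, 120))) = Add(Rational(19, 47), Rational(-107, 40)) = Rational(-4269, 1880) ≈ -2.2707)
Function('S')(F, C) = Add(109, C, Mul(C, Add(-1, C))) (Function('S')(F, C) = Add(Add(109, C), Mul(C, Add(-1, C))) = Add(109, C, Mul(C, Add(-1, C))))
Add(n, Mul(-1, Function('S')(P, 372))) = Add(-142155, Mul(-1, Add(109, Pow(372, 2)))) = Add(-142155, Mul(-1, Add(109, 138384))) = Add(-142155, Mul(-1, 138493)) = Add(-142155, -138493) = -280648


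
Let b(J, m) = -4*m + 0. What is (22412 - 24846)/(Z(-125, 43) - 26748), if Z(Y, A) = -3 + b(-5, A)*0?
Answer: 2434/26751 ≈ 0.090987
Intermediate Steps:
b(J, m) = -4*m
Z(Y, A) = -3 (Z(Y, A) = -3 - 4*A*0 = -3 + 0 = -3)
(22412 - 24846)/(Z(-125, 43) - 26748) = (22412 - 24846)/(-3 - 26748) = -2434/(-26751) = -2434*(-1/26751) = 2434/26751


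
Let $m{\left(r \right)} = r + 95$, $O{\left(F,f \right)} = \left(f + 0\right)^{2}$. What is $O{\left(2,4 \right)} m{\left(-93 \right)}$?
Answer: $32$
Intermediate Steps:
$O{\left(F,f \right)} = f^{2}$
$m{\left(r \right)} = 95 + r$
$O{\left(2,4 \right)} m{\left(-93 \right)} = 4^{2} \left(95 - 93\right) = 16 \cdot 2 = 32$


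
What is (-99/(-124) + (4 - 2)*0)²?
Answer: 9801/15376 ≈ 0.63742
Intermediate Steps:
(-99/(-124) + (4 - 2)*0)² = (-99*(-1/124) + 2*0)² = (99/124 + 0)² = (99/124)² = 9801/15376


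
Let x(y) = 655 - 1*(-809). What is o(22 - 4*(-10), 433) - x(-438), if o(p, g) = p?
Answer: -1402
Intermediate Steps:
x(y) = 1464 (x(y) = 655 + 809 = 1464)
o(22 - 4*(-10), 433) - x(-438) = (22 - 4*(-10)) - 1*1464 = (22 + 40) - 1464 = 62 - 1464 = -1402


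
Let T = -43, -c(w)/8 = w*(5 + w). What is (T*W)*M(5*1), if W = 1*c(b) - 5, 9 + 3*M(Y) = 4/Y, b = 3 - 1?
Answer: -68757/5 ≈ -13751.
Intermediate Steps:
b = 2
c(w) = -8*w*(5 + w)
M(Y) = -3 + 4/(3*Y) (M(Y) = -3 + (4/Y)/3 = -3 + 4/(3*Y))
W = -117 (W = 1*(-8*2*(5 + 2)) - 5 = 1*(-8*2*7) - 5 = 1*(-112) - 5 = -112 - 5 = -117)
(T*W)*M(5*1) = (-43*(-117))*(-3 + 4/(3*((5*1)))) = 5031*(-3 + (4/3)/5) = 5031*(-3 + (4/3)*(⅕)) = 5031*(-3 + 4/15) = 5031*(-41/15) = -68757/5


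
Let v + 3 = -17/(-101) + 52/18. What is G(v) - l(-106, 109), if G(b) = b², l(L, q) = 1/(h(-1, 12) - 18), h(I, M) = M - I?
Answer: 839801/4131405 ≈ 0.20327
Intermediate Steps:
l(L, q) = -⅕ (l(L, q) = 1/((12 - 1*(-1)) - 18) = 1/((12 + 1) - 18) = 1/(13 - 18) = 1/(-5) = -⅕)
v = 52/909 (v = -3 + (-17/(-101) + 52/18) = -3 + (-17*(-1/101) + 52*(1/18)) = -3 + (17/101 + 26/9) = -3 + 2779/909 = 52/909 ≈ 0.057206)
G(v) - l(-106, 109) = (52/909)² - 1*(-⅕) = 2704/826281 + ⅕ = 839801/4131405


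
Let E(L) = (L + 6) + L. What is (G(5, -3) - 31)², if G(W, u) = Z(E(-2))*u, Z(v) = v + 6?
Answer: 3025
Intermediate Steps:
E(L) = 6 + 2*L (E(L) = (6 + L) + L = 6 + 2*L)
Z(v) = 6 + v
G(W, u) = 8*u (G(W, u) = (6 + (6 + 2*(-2)))*u = (6 + (6 - 4))*u = (6 + 2)*u = 8*u)
(G(5, -3) - 31)² = (8*(-3) - 31)² = (-24 - 31)² = (-55)² = 3025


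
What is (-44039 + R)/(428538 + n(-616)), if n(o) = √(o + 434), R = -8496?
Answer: -11256621915/91822408813 + 52535*I*√182/183644817626 ≈ -0.12259 + 3.8593e-6*I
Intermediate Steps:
n(o) = √(434 + o)
(-44039 + R)/(428538 + n(-616)) = (-44039 - 8496)/(428538 + √(434 - 616)) = -52535/(428538 + √(-182)) = -52535/(428538 + I*√182)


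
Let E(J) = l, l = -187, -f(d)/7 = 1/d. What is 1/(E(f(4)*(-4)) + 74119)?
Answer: 1/73932 ≈ 1.3526e-5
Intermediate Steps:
f(d) = -7/d
E(J) = -187
1/(E(f(4)*(-4)) + 74119) = 1/(-187 + 74119) = 1/73932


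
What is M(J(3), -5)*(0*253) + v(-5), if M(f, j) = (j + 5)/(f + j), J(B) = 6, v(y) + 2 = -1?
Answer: -3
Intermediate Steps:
v(y) = -3 (v(y) = -2 - 1 = -3)
M(f, j) = (5 + j)/(f + j)
M(J(3), -5)*(0*253) + v(-5) = ((5 - 5)/(6 - 5))*(0*253) - 3 = (0/1)*0 - 3 = (1*0)*0 - 3 = 0*0 - 3 = 0 - 3 = -3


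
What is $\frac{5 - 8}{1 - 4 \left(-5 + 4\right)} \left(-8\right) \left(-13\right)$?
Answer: $- \frac{312}{5} \approx -62.4$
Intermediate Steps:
$\frac{5 - 8}{1 - 4 \left(-5 + 4\right)} \left(-8\right) \left(-13\right) = - \frac{3}{1 - -4} \left(-8\right) \left(-13\right) = - \frac{3}{1 + 4} \left(-8\right) \left(-13\right) = - \frac{3}{5} \left(-8\right) \left(-13\right) = \left(-3\right) \frac{1}{5} \left(-8\right) \left(-13\right) = \left(- \frac{3}{5}\right) \left(-8\right) \left(-13\right) = \frac{24}{5} \left(-13\right) = - \frac{312}{5}$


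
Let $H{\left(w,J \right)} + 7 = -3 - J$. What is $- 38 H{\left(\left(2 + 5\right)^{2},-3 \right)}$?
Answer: $266$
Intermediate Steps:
$H{\left(w,J \right)} = -10 - J$ ($H{\left(w,J \right)} = -7 - \left(3 + J\right) = -10 - J$)
$- 38 H{\left(\left(2 + 5\right)^{2},-3 \right)} = - 38 \left(-10 - -3\right) = - 38 \left(-10 + 3\right) = \left(-38\right) \left(-7\right) = 266$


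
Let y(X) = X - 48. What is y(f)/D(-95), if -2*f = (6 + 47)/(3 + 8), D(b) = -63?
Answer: 1109/1386 ≈ 0.80014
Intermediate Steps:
f = -53/22 (f = -(6 + 47)/(2*(3 + 8)) = -53/(2*11) = -½*53/11 = -53/22 ≈ -2.4091)
y(X) = -48 + X
y(f)/D(-95) = (-48 - 53/22)/(-63) = -1109/22*(-1/63) = 1109/1386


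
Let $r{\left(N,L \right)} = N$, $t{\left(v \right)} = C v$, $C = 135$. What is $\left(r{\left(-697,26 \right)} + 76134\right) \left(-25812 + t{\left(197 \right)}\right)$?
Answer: $59067171$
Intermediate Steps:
$t{\left(v \right)} = 135 v$
$\left(r{\left(-697,26 \right)} + 76134\right) \left(-25812 + t{\left(197 \right)}\right) = \left(-697 + 76134\right) \left(-25812 + 135 \cdot 197\right) = 75437 \left(-25812 + 26595\right) = 75437 \cdot 783 = 59067171$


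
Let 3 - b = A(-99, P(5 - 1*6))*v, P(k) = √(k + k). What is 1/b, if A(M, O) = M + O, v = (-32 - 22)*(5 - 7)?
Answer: 3565/38135451 + 12*I*√2/12711817 ≈ 9.3483e-5 + 1.335e-6*I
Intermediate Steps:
P(k) = √2*√k (P(k) = √(2*k) = √2*√k)
v = 108 (v = -54*(-2) = 108)
b = 10695 - 108*I*√2 (b = 3 - (-99 + √2*√(5 - 1*6))*108 = 3 - (-99 + √2*√(5 - 6))*108 = 3 - (-99 + √2*√(-1))*108 = 3 - (-99 + √2*I)*108 = 3 - (-99 + I*√2)*108 = 3 - (-10692 + 108*I*√2) = 3 + (10692 - 108*I*√2) = 10695 - 108*I*√2 ≈ 10695.0 - 152.74*I)
1/b = 1/(10695 - 108*I*√2)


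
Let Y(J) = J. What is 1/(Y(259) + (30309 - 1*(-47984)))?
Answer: 1/78552 ≈ 1.2730e-5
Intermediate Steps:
1/(Y(259) + (30309 - 1*(-47984))) = 1/(259 + (30309 - 1*(-47984))) = 1/(259 + (30309 + 47984)) = 1/(259 + 78293) = 1/78552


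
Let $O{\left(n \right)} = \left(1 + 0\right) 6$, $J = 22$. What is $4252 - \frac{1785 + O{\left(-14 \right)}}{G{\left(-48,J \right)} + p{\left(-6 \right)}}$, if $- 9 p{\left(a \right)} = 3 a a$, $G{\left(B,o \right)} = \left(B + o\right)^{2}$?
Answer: $\frac{2821537}{664} \approx 4249.3$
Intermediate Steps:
$p{\left(a \right)} = - \frac{a^{2}}{3}$ ($p{\left(a \right)} = - \frac{3 a a}{9} = - \frac{3 a^{2}}{9} = - \frac{a^{2}}{3}$)
$O{\left(n \right)} = 6$ ($O{\left(n \right)} = 1 \cdot 6 = 6$)
$4252 - \frac{1785 + O{\left(-14 \right)}}{G{\left(-48,J \right)} + p{\left(-6 \right)}} = 4252 - \frac{1785 + 6}{\left(-48 + 22\right)^{2} - \frac{\left(-6\right)^{2}}{3}} = 4252 - \frac{1791}{\left(-26\right)^{2} - 12} = 4252 - \frac{1791}{676 - 12} = 4252 - \frac{1791}{664} = \frac{2821537}{664}$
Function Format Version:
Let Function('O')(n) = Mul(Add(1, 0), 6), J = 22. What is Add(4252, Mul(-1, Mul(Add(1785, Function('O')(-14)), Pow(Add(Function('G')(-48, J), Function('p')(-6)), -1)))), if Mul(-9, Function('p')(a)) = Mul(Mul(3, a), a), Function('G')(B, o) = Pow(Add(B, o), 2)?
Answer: Rational(2821537, 664) ≈ 4249.3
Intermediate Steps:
Function('p')(a) = Mul(Rational(-1, 3), Pow(a, 2)) (Function('p')(a) = Mul(Rational(-1, 9), Mul(Mul(3, a), a)) = Mul(Rational(-1, 9), Mul(3, Pow(a, 2))) = Mul(Rational(-1, 3), Pow(a, 2)))
Function('O')(n) = 6 (Function('O')(n) = Mul(1, 6) = 6)
Add(4252, Mul(-1, Mul(Add(1785, Function('O')(-14)), Pow(Add(Function('G')(-48, J), Function('p')(-6)), -1)))) = Add(4252, Mul(-1, Mul(Add(1785, 6), Pow(Add(Pow(Add(-48, 22), 2), Mul(Rational(-1, 3), Pow(-6, 2))), -1)))) = Add(4252, Mul(-1, Mul(1791, Pow(Add(Pow(-26, 2), Mul(Rational(-1, 3), 36)), -1)))) = Add(4252, Mul(-1, Mul(1791, Pow(Add(676, -12), -1)))) = Add(4252, Mul(-1, Mul(1791, Pow(664, -1)))) = Add(4252, Mul(-1, Mul(1791, Rational(1, 664)))) = Add(4252, Mul(-1, Rational(1791, 664))) = Add(4252, Rational(-1791, 664)) = Rational(2821537, 664)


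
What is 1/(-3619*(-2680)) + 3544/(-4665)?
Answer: -6874593563/9049092360 ≈ -0.75970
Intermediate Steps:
1/(-3619*(-2680)) + 3544/(-4665) = -1/3619*(-1/2680) + 3544*(-1/4665) = 1/9698920 - 3544/4665 = -6874593563/9049092360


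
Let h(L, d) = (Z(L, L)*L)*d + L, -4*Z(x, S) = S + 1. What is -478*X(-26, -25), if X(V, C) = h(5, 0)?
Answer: -2390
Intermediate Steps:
Z(x, S) = -1/4 - S/4 (Z(x, S) = -(S + 1)/4 = -(1 + S)/4 = -1/4 - S/4)
h(L, d) = L + L*d*(-1/4 - L/4) (h(L, d) = ((-1/4 - L/4)*L)*d + L = (L*(-1/4 - L/4))*d + L = L*d*(-1/4 - L/4) + L = L + L*d*(-1/4 - L/4))
X(V, C) = 5 (X(V, C) = (1/4)*5*(4 - 1*0 - 1*5*0) = (1/4)*5*(4 + 0 + 0) = (1/4)*5*4 = 5)
-478*X(-26, -25) = -478*5 = -2390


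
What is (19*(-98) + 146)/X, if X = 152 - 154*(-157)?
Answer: -286/4055 ≈ -0.070530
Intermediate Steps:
X = 24330 (X = 152 + 24178 = 24330)
(19*(-98) + 146)/X = (19*(-98) + 146)/24330 = (-1862 + 146)*(1/24330) = -1716*1/24330 = -286/4055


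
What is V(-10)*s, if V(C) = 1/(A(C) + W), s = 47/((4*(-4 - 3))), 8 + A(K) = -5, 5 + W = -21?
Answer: 47/1092 ≈ 0.043040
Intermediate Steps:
W = -26 (W = -5 - 21 = -26)
A(K) = -13 (A(K) = -8 - 5 = -13)
s = -47/28 (s = 47/((4*(-7))) = 47/(-28) = 47*(-1/28) = -47/28 ≈ -1.6786)
V(C) = -1/39 (V(C) = 1/(-13 - 26) = 1/(-39) = -1/39)
V(-10)*s = -1/39*(-47/28) = 47/1092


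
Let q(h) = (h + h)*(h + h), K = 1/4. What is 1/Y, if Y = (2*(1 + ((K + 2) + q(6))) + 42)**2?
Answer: 4/452929 ≈ 8.8314e-6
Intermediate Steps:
K = 1/4 ≈ 0.25000
q(h) = 4*h**2 (q(h) = (2*h)*(2*h) = 4*h**2)
Y = 452929/4 (Y = (2*(1 + ((1/4 + 2) + 4*6**2)) + 42)**2 = (2*(1 + (9/4 + 4*36)) + 42)**2 = (2*(1 + (9/4 + 144)) + 42)**2 = (2*(1 + 585/4) + 42)**2 = (2*(589/4) + 42)**2 = (589/2 + 42)**2 = (673/2)**2 = 452929/4 ≈ 1.1323e+5)
1/Y = 1/(452929/4) = 4/452929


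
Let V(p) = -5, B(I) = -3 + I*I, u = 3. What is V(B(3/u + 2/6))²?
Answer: 25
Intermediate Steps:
B(I) = -3 + I²
V(B(3/u + 2/6))² = (-5)² = 25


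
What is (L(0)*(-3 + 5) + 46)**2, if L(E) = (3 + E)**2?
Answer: 4096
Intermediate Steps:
(L(0)*(-3 + 5) + 46)**2 = ((3 + 0)**2*(-3 + 5) + 46)**2 = (3**2*2 + 46)**2 = (9*2 + 46)**2 = (18 + 46)**2 = 64**2 = 4096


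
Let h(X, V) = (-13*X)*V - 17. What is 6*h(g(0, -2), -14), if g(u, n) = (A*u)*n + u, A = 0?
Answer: -102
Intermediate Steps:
g(u, n) = u (g(u, n) = (0*u)*n + u = 0*n + u = 0 + u = u)
h(X, V) = -17 - 13*V*X (h(X, V) = -13*V*X - 17 = -17 - 13*V*X)
6*h(g(0, -2), -14) = 6*(-17 - 13*(-14)*0) = 6*(-17 + 0) = 6*(-17) = -102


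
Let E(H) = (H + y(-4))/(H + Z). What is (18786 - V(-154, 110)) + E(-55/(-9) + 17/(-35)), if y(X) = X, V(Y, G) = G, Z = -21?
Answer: 90447356/4843 ≈ 18676.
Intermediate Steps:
E(H) = (-4 + H)/(-21 + H) (E(H) = (H - 4)/(H - 21) = (-4 + H)/(-21 + H))
(18786 - V(-154, 110)) + E(-55/(-9) + 17/(-35)) = (18786 - 1*110) + (-4 + (-55/(-9) + 17/(-35)))/(-21 + (-55/(-9) + 17/(-35))) = (18786 - 110) + (-4 + (-55*(-1/9) + 17*(-1/35)))/(-21 + (-55*(-1/9) + 17*(-1/35))) = 18676 + (-4 + (55/9 - 17/35))/(-21 + (55/9 - 17/35)) = 18676 + (-4 + 1772/315)/(-21 + 1772/315) = 18676 + (512/315)/(-4843/315) = 18676 - 315/4843*512/315 = 18676 - 512/4843 = 90447356/4843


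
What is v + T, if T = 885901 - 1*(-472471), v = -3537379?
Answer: -2179007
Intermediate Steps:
T = 1358372 (T = 885901 + 472471 = 1358372)
v + T = -3537379 + 1358372 = -2179007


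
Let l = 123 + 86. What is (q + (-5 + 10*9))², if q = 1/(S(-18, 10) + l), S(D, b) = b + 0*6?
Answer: 346555456/47961 ≈ 7225.8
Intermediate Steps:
l = 209
S(D, b) = b (S(D, b) = b + 0 = b)
q = 1/219 (q = 1/(10 + 209) = 1/219 ≈ 0.0045662)
(q + (-5 + 10*9))² = (1/219 + (-5 + 10*9))² = (1/219 + (-5 + 90))² = (1/219 + 85)² = (18616/219)² = 346555456/47961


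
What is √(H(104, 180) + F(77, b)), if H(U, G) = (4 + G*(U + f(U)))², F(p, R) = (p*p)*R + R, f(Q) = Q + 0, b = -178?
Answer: 2*√350249399 ≈ 37430.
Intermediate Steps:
f(Q) = Q
F(p, R) = R + R*p² (F(p, R) = p²*R + R = R*p² + R = R + R*p²)
H(U, G) = (4 + 2*G*U)² (H(U, G) = (4 + G*(U + U))² = (4 + G*(2*U))² = (4 + 2*G*U)²)
√(H(104, 180) + F(77, b)) = √(4*(2 + 180*104)² - 178*(1 + 77²)) = √(4*(2 + 18720)² - 178*(1 + 5929)) = √(4*18722² - 178*5930) = √(4*350513284 - 1055540) = √(1402053136 - 1055540) = √1400997596 = 2*√350249399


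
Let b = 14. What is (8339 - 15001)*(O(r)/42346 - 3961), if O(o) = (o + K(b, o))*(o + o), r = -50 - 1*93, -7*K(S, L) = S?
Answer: 558578840916/21173 ≈ 2.6382e+7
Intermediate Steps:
K(S, L) = -S/7
r = -143 (r = -50 - 93 = -143)
O(o) = 2*o*(-2 + o) (O(o) = (o - ⅐*14)*(o + o) = (o - 2)*(2*o) = (-2 + o)*(2*o) = 2*o*(-2 + o))
(8339 - 15001)*(O(r)/42346 - 3961) = (8339 - 15001)*((2*(-143)*(-2 - 143))/42346 - 3961) = -6662*((2*(-143)*(-145))*(1/42346) - 3961) = -6662*(41470*(1/42346) - 3961) = -6662*(20735/21173 - 3961) = -6662*(-83845518/21173) = 558578840916/21173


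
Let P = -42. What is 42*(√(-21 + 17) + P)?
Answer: -1764 + 84*I ≈ -1764.0 + 84.0*I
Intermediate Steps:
42*(√(-21 + 17) + P) = 42*(√(-21 + 17) - 42) = 42*(√(-4) - 42) = 42*(2*I - 42) = 42*(-42 + 2*I) = -1764 + 84*I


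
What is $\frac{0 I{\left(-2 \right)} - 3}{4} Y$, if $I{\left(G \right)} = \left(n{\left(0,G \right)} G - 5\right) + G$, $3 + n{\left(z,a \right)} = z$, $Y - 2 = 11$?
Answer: $- \frac{39}{4} \approx -9.75$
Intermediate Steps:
$Y = 13$ ($Y = 2 + 11 = 13$)
$n{\left(z,a \right)} = -3 + z$
$I{\left(G \right)} = -5 - 2 G$ ($I{\left(G \right)} = \left(\left(-3 + 0\right) G - 5\right) + G = \left(- 3 G - 5\right) + G = \left(-5 - 3 G\right) + G = -5 - 2 G$)
$\frac{0 I{\left(-2 \right)} - 3}{4} Y = \frac{0 \left(-5 - -4\right) - 3}{4} \cdot 13 = \frac{0 \left(-5 + 4\right) - 3}{4} \cdot 13 = \frac{0 \left(-1\right) - 3}{4} \cdot 13 = \frac{0 - 3}{4} \cdot 13 = \frac{1}{4} \left(-3\right) 13 = \left(- \frac{3}{4}\right) 13 = - \frac{39}{4}$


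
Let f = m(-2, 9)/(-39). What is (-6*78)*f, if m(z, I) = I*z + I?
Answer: -108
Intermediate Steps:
m(z, I) = I + I*z
f = 3/13 (f = (9*(1 - 2))/(-39) = (9*(-1))*(-1/39) = -9*(-1/39) = 3/13 ≈ 0.23077)
(-6*78)*f = -6*78*(3/13) = -468*3/13 = -108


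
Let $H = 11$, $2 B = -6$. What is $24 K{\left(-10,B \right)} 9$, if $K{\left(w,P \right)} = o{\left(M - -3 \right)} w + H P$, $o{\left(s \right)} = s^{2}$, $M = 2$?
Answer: $-61128$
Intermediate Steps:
$B = -3$ ($B = \frac{1}{2} \left(-6\right) = -3$)
$K{\left(w,P \right)} = 11 P + 25 w$ ($K{\left(w,P \right)} = \left(2 - -3\right)^{2} w + 11 P = \left(2 + 3\right)^{2} w + 11 P = 5^{2} w + 11 P = 25 w + 11 P = 11 P + 25 w$)
$24 K{\left(-10,B \right)} 9 = 24 \left(11 \left(-3\right) + 25 \left(-10\right)\right) 9 = 24 \left(-33 - 250\right) 9 = 24 \left(-283\right) 9 = \left(-6792\right) 9 = -61128$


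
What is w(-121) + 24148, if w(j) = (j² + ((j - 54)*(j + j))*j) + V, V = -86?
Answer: -5085647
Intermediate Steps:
w(j) = -86 + j² + 2*j²*(-54 + j) (w(j) = (j² + ((j - 54)*(j + j))*j) - 86 = (j² + ((-54 + j)*(2*j))*j) - 86 = (j² + (2*j*(-54 + j))*j) - 86 = (j² + 2*j²*(-54 + j)) - 86 = -86 + j² + 2*j²*(-54 + j))
w(-121) + 24148 = (-86 - 107*(-121)² + 2*(-121)³) + 24148 = (-86 - 107*14641 + 2*(-1771561)) + 24148 = (-86 - 1566587 - 3543122) + 24148 = -5109795 + 24148 = -5085647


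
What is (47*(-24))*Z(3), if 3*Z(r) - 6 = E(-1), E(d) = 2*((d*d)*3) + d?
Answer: -4136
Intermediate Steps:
E(d) = d + 6*d**2 (E(d) = 2*(d**2*3) + d = 2*(3*d**2) + d = 6*d**2 + d = d + 6*d**2)
Z(r) = 11/3 (Z(r) = 2 + (-(1 + 6*(-1)))/3 = 2 + (-(1 - 6))/3 = 2 + (-1*(-5))/3 = 2 + (1/3)*5 = 2 + 5/3 = 11/3)
(47*(-24))*Z(3) = (47*(-24))*(11/3) = -1128*11/3 = -4136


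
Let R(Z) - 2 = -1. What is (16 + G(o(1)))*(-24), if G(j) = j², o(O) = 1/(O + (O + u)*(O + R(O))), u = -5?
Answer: -18840/49 ≈ -384.49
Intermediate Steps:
R(Z) = 1 (R(Z) = 2 - 1 = 1)
o(O) = 1/(O + (1 + O)*(-5 + O)) (o(O) = 1/(O + (O - 5)*(O + 1)) = 1/(O + (-5 + O)*(1 + O)) = 1/(O + (1 + O)*(-5 + O)))
(16 + G(o(1)))*(-24) = (16 + (1/(-5 + 1² - 3*1))²)*(-24) = (16 + (1/(-5 + 1 - 3))²)*(-24) = (16 + (1/(-7))²)*(-24) = (16 + (-⅐)²)*(-24) = (16 + 1/49)*(-24) = (785/49)*(-24) = -18840/49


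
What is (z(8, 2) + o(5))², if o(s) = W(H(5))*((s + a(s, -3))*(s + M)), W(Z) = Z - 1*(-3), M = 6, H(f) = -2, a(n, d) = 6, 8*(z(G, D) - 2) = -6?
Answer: 239121/16 ≈ 14945.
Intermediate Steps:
z(G, D) = 5/4 (z(G, D) = 2 + (⅛)*(-6) = 2 - ¾ = 5/4)
W(Z) = 3 + Z (W(Z) = Z + 3 = 3 + Z)
o(s) = (6 + s)² (o(s) = (3 - 2)*((s + 6)*(s + 6)) = 1*((6 + s)*(6 + s)) = 1*(6 + s)² = (6 + s)²)
(z(8, 2) + o(5))² = (5/4 + (36 + 5² + 12*5))² = (5/4 + (36 + 25 + 60))² = (5/4 + 121)² = (489/4)² = 239121/16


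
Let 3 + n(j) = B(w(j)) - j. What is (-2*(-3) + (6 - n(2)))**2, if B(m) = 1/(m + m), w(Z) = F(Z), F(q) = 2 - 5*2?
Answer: 74529/256 ≈ 291.13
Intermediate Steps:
F(q) = -8 (F(q) = 2 - 10 = -8)
w(Z) = -8
B(m) = 1/(2*m)
n(j) = -49/16 - j (n(j) = -3 + ((1/2)/(-8) - j) = -3 + ((1/2)*(-1/8) - j) = -3 + (-1/16 - j) = -49/16 - j)
(-2*(-3) + (6 - n(2)))**2 = (-2*(-3) + (6 - (-49/16 - 1*2)))**2 = (6 + (6 - (-49/16 - 2)))**2 = (6 + (6 - 1*(-81/16)))**2 = (6 + (6 + 81/16))**2 = (6 + 177/16)**2 = (273/16)**2 = 74529/256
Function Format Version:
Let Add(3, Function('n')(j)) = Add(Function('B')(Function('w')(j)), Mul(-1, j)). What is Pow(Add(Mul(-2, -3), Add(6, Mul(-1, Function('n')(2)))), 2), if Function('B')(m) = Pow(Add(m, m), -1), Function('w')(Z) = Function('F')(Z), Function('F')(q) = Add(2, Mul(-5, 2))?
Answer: Rational(74529, 256) ≈ 291.13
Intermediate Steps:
Function('F')(q) = -8 (Function('F')(q) = Add(2, -10) = -8)
Function('w')(Z) = -8
Function('B')(m) = Mul(Rational(1, 2), Pow(m, -1)) (Function('B')(m) = Pow(Mul(2, m), -1) = Mul(Rational(1, 2), Pow(m, -1)))
Function('n')(j) = Add(Rational(-49, 16), Mul(-1, j)) (Function('n')(j) = Add(-3, Add(Mul(Rational(1, 2), Pow(-8, -1)), Mul(-1, j))) = Add(-3, Add(Mul(Rational(1, 2), Rational(-1, 8)), Mul(-1, j))) = Add(-3, Add(Rational(-1, 16), Mul(-1, j))) = Add(Rational(-49, 16), Mul(-1, j)))
Pow(Add(Mul(-2, -3), Add(6, Mul(-1, Function('n')(2)))), 2) = Pow(Add(Mul(-2, -3), Add(6, Mul(-1, Add(Rational(-49, 16), Mul(-1, 2))))), 2) = Pow(Add(6, Add(6, Mul(-1, Add(Rational(-49, 16), -2)))), 2) = Pow(Add(6, Add(6, Mul(-1, Rational(-81, 16)))), 2) = Pow(Add(6, Add(6, Rational(81, 16))), 2) = Pow(Add(6, Rational(177, 16)), 2) = Pow(Rational(273, 16), 2) = Rational(74529, 256)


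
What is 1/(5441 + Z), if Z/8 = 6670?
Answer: 1/58801 ≈ 1.7007e-5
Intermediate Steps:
Z = 53360 (Z = 8*6670 = 53360)
1/(5441 + Z) = 1/(5441 + 53360) = 1/58801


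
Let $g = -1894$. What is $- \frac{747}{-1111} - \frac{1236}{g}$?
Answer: $\frac{1394007}{1052117} \approx 1.325$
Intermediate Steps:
$- \frac{747}{-1111} - \frac{1236}{g} = - \frac{747}{-1111} - \frac{1236}{-1894} = \left(-747\right) \left(- \frac{1}{1111}\right) - - \frac{618}{947} = \frac{747}{1111} + \frac{618}{947} = \frac{1394007}{1052117}$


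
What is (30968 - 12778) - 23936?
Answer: -5746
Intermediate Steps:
(30968 - 12778) - 23936 = 18190 - 23936 = -5746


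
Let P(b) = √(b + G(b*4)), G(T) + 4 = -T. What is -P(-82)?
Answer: -11*√2 ≈ -15.556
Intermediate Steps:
G(T) = -4 - T
P(b) = √(-4 - 3*b) (P(b) = √(b + (-4 - b*4)) = √(b + (-4 - 4*b)) = √(-4 - 3*b))
-P(-82) = -√(-4 - 3*(-82)) = -√(-4 + 246) = -√242 = -11*√2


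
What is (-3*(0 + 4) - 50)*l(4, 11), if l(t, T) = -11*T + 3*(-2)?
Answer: 7874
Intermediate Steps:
l(t, T) = -6 - 11*T (l(t, T) = -11*T - 6 = -6 - 11*T)
(-3*(0 + 4) - 50)*l(4, 11) = (-3*(0 + 4) - 50)*(-6 - 11*11) = (-3*4 - 50)*(-6 - 121) = (-12 - 50)*(-127) = -62*(-127) = 7874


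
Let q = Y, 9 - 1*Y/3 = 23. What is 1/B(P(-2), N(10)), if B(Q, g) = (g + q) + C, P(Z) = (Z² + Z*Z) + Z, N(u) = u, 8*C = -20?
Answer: -2/69 ≈ -0.028986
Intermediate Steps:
C = -5/2 (C = (⅛)*(-20) = -5/2 ≈ -2.5000)
P(Z) = Z + 2*Z² (P(Z) = (Z² + Z²) + Z = 2*Z² + Z = Z + 2*Z²)
Y = -42 (Y = 27 - 3*23 = 27 - 69 = -42)
q = -42
B(Q, g) = -89/2 + g (B(Q, g) = (g - 42) - 5/2 = (-42 + g) - 5/2 = -89/2 + g)
1/B(P(-2), N(10)) = 1/(-89/2 + 10) = 1/(-69/2) = -2/69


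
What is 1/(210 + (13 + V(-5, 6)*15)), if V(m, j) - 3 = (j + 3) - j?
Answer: 1/313 ≈ 0.0031949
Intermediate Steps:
V(m, j) = 6 (V(m, j) = 3 + ((j + 3) - j) = 3 + ((3 + j) - j) = 3 + 3 = 6)
1/(210 + (13 + V(-5, 6)*15)) = 1/(210 + (13 + 6*15)) = 1/(210 + (13 + 90)) = 1/(210 + 103) = 1/313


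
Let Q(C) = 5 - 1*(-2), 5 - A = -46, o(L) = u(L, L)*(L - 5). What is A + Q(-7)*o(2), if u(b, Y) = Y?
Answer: 9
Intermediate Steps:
o(L) = L*(-5 + L) (o(L) = L*(L - 5) = L*(-5 + L))
A = 51 (A = 5 - 1*(-46) = 5 + 46 = 51)
Q(C) = 7 (Q(C) = 5 + 2 = 7)
A + Q(-7)*o(2) = 51 + 7*(2*(-5 + 2)) = 51 + 7*(2*(-3)) = 51 + 7*(-6) = 51 - 42 = 9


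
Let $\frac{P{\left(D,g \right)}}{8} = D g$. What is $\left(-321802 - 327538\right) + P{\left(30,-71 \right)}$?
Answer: $-666380$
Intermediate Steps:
$P{\left(D,g \right)} = 8 D g$
$\left(-321802 - 327538\right) + P{\left(30,-71 \right)} = \left(-321802 - 327538\right) + 8 \cdot 30 \left(-71\right) = -649340 - 17040 = -666380$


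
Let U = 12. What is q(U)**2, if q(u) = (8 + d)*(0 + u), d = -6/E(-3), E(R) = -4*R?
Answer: 8100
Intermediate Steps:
d = -1/2 (d = -6/((-4*(-3))) = -6/12 = -6*1/12 = -1/2 ≈ -0.50000)
q(u) = 15*u/2 (q(u) = (8 - 1/2)*(0 + u) = 15*u/2)
q(U)**2 = ((15/2)*12)**2 = 90**2 = 8100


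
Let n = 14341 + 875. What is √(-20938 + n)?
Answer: I*√5722 ≈ 75.644*I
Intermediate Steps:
n = 15216
√(-20938 + n) = √(-20938 + 15216) = √(-5722) = I*√5722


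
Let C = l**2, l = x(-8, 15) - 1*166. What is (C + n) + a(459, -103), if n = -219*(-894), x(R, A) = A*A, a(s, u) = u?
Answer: 199164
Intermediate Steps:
x(R, A) = A**2
n = 195786
l = 59 (l = 15**2 - 1*166 = 225 - 166 = 59)
C = 3481 (C = 59**2 = 3481)
(C + n) + a(459, -103) = (3481 + 195786) - 103 = 199267 - 103 = 199164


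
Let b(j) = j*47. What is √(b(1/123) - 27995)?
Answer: I*√423530574/123 ≈ 167.32*I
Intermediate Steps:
b(j) = 47*j
√(b(1/123) - 27995) = √(47/123 - 27995) = √(-3443338/123) = I*√423530574/123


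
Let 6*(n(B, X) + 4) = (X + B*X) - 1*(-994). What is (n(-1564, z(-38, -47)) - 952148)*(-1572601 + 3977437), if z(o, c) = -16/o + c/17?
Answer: -738992604856338/323 ≈ -2.2879e+12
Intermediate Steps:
z(o, c) = -16/o + c/17 (z(o, c) = -16/o + c*(1/17) = -16/o + c/17)
n(B, X) = 485/3 + X/6 + B*X/6 (n(B, X) = -4 + ((X + B*X) - 1*(-994))/6 = -4 + ((X + B*X) + 994)/6 = -4 + (994 + X + B*X)/6 = -4 + (497/3 + X/6 + B*X/6) = 485/3 + X/6 + B*X/6)
(n(-1564, z(-38, -47)) - 952148)*(-1572601 + 3977437) = ((485/3 + (-16/(-38) + (1/17)*(-47))/6 + (1/6)*(-1564)*(-16/(-38) + (1/17)*(-47))) - 952148)*(-1572601 + 3977437) = ((485/3 + (-16*(-1/38) - 47/17)/6 + (1/6)*(-1564)*(-16*(-1/38) - 47/17)) - 952148)*2404836 = ((485/3 + (8/19 - 47/17)/6 + (1/6)*(-1564)*(8/19 - 47/17)) - 952148)*2404836 = ((485/3 + (1/6)*(-757/323) + (1/6)*(-1564)*(-757/323)) - 952148)*2404836 = ((485/3 - 757/1938 + 34822/57) - 952148)*2404836 = (1496501/1938 - 952148)*2404836 = -1843766323/1938*2404836 = -738992604856338/323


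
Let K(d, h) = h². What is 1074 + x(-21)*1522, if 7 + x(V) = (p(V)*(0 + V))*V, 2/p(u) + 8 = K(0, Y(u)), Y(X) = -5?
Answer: 1179544/17 ≈ 69385.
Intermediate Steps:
p(u) = 2/17 (p(u) = 2/(-8 + (-5)²) = 2/(-8 + 25) = 2/17)
x(V) = -7 + 2*V²/17 (x(V) = -7 + (2*(0 + V)/17)*V = -7 + (2*V/17)*V = -7 + 2*V²/17)
1074 + x(-21)*1522 = 1074 + (-7 + (2/17)*(-21)²)*1522 = 1074 + (-7 + (2/17)*441)*1522 = 1074 + (-7 + 882/17)*1522 = 1074 + (763/17)*1522 = 1074 + 1161286/17 = 1179544/17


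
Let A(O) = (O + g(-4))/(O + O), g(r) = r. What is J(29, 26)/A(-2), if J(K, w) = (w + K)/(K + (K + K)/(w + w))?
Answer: 2860/2349 ≈ 1.2175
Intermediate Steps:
A(O) = (-4 + O)/(2*O) (A(O) = (O - 4)/(O + O) = (-4 + O)/((2*O)) = (-4 + O)*(1/(2*O)) = (-4 + O)/(2*O))
J(K, w) = (K + w)/(K + K/w) (J(K, w) = (K + w)/(K + (2*K)/((2*w))) = (K + w)/(K + (2*K)*(1/(2*w))) = (K + w)/(K + K/w))
J(29, 26)/A(-2) = (26*(29 + 26)/(29*(1 + 26)))/(((½)*(-4 - 2)/(-2))) = (26*(1/29)*55/27)/(((½)*(-½)*(-6))) = (26*(1/29)*(1/27)*55)/(3/2) = (1430/783)*(⅔) = 2860/2349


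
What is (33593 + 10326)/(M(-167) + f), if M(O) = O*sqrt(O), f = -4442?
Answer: -195088198/24388827 + 7334473*I*sqrt(167)/24388827 ≈ -7.9991 + 3.8863*I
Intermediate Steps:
M(O) = O**(3/2)
(33593 + 10326)/(M(-167) + f) = (33593 + 10326)/((-167)**(3/2) - 4442) = 43919/(-167*I*sqrt(167) - 4442) = 43919/(-4442 - 167*I*sqrt(167))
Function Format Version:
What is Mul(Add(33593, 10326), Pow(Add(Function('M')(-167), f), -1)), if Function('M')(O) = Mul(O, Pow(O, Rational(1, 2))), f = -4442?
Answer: Add(Rational(-195088198, 24388827), Mul(Rational(7334473, 24388827), I, Pow(167, Rational(1, 2)))) ≈ Add(-7.9991, Mul(3.8863, I))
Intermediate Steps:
Function('M')(O) = Pow(O, Rational(3, 2))
Mul(Add(33593, 10326), Pow(Add(Function('M')(-167), f), -1)) = Mul(Add(33593, 10326), Pow(Add(Pow(-167, Rational(3, 2)), -4442), -1)) = Mul(43919, Pow(Add(Mul(-167, I, Pow(167, Rational(1, 2))), -4442), -1)) = Mul(43919, Pow(Add(-4442, Mul(-167, I, Pow(167, Rational(1, 2)))), -1))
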